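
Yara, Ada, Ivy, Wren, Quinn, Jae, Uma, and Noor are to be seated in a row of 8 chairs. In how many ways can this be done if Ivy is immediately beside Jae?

10080

Treat {Ivy, Jae} as a single unit. There are 7 units to order, and the pair itself can be ordered 2 ways.
That gives 2 × 7! = 2 × 5040 = 10080.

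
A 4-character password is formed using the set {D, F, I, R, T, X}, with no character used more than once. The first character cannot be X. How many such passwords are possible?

The first character has 6−1 = 5 choices (anything except X).
The remaining 3 characters are filled from the other 5 symbols without repetition: 5 × 4 × 3 = 60.
Total: 5 × 60 = 300.

300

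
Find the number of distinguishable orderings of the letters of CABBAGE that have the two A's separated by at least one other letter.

Total arrangements of CABBAGE: 7!/(2!·2!) = 1260.
If the two A's are adjacent, glue them into one block, leaving 6 items to arrange: (6)!/(2!) = 360 ways.
Hence 1260 − 360 = 900.

900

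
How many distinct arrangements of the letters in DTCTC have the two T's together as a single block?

12

Treat the 2 copies of T as a single block. The multiset to arrange is then {TT, C, C, D}, 4 items in all.
That gives (4)!/(2!) = 12 arrangements.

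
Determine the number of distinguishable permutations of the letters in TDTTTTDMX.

1512

TDTTTTDMX has 9 letters with D appearing twice and T appearing 5 times.
So there are 9! / (5!·2!) = 1512 distinguishable arrangements.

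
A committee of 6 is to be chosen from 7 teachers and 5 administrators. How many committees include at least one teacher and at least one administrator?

917

With no constraint there are C(12,6) = 924 possible selections.
Selections missing a whole group: no teachers → C(5,6) = 0; no administrators → C(7,6) = 7.
Both groups omitted at once is impossible, so 924 − 7 = 917.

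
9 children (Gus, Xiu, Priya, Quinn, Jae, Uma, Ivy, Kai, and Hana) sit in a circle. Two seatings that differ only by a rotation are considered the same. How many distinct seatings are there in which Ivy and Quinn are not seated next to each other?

Without the restriction there are (8)! = 40320 seatings.
Seatings with Ivy beside Quinn: treat them as a block with 2 internal orders, giving 2 × (7)! = 10080.
Subtracting, 40320 − 10080 = 30240.

30240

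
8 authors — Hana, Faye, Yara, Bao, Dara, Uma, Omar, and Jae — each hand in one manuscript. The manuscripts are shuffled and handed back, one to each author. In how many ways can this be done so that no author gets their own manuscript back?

14833

Let Aᵢ be the assignments in which author i gets their own manuscript. We want the size of the complement of A₁∪…∪A_8.
By inclusion–exclusion this is Σ_{j=0}^{8} (−1)^j C(8,j)·(8−j)!.
Computing: 40320 − 40320 + 20160 − 6720 + 1680 − 336 + 56 − 8 + 1 = 14833.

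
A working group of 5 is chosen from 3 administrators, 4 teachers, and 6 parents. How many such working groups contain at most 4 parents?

1281

Split by how many parents are chosen (0 through 4).
Sum: C(6,0)·C(7,5) + C(6,1)·C(7,4) + C(6,2)·C(7,3) + C(6,3)·C(7,2) + C(6,4)·C(7,1) = 21 + 210 + 525 + 420 + 105 = 1281.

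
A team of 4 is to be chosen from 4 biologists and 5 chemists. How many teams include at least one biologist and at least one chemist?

120

Total 4-person selections from all 9: C(9,4) = 126.
Selections missing a whole group: no biologists → C(5,4) = 5; no chemists → C(4,4) = 1.
Both groups omitted at once is impossible, so 126 − 6 = 120.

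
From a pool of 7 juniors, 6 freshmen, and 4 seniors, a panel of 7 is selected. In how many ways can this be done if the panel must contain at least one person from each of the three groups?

17283

Total 7-person selections from all 17: C(17,7) = 19448.
Selections missing a whole group: no juniors → C(10,7) = 120; no freshmen → C(11,7) = 330; no seniors → C(13,7) = 1716.
Add back selections omitting two groups (i.e. drawn from a single group): C(7,7) + C(6,7) + C(4,7) = 1.
By inclusion–exclusion: 19448 − 2166 + 1 = 17283.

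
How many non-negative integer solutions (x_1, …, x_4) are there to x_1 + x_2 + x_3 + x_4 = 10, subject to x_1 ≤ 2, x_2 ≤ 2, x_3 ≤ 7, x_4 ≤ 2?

Ignoring the caps, the number of non-negative solutions to x_1+…+x_4 = 10 is C(13,3) = 286.
Subtract solutions that violate a single cap (substitute x_i' = x_i − (cap_i+1)): x_1 ≥ 3 gives C(10,3) = 120; x_2 ≥ 3 gives C(10,3) = 120; x_3 ≥ 8 gives C(5,3) = 10; x_4 ≥ 3 gives C(10,3) = 120. Together 370.
Add back pairs where two caps are both exceeded: 35 + 0 + 35 + 0 + 35 + 0 = 105.
Subtract triples: 0 + 4 + 0 + 0 = 4.
By inclusion–exclusion the count is 286 − 370 + 105 − 4 = 17.

17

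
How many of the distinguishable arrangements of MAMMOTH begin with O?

120

With the first slot taken by O, it remains to arrange the other 6 letters (MAMMTH).
Those 6 letters have M appearing 3 times, giving (6)!/(3!) = 120.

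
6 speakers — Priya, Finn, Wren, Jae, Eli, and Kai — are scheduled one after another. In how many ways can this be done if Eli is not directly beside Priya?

There are 6! = 720 arrangements in all. If Eli and Priya are adjacent, merging them into one block gives 2·(5)! = 240 arrangements.
Complementary counting: 720 − 240 = 480.

480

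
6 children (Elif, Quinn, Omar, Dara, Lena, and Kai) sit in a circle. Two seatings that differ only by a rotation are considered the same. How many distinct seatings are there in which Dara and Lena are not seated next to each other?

72

All circular seatings of 6 people number (5)! = 120.
Those with Dara next to Lena: fuse the pair into one unit and seat 5 units around a circle — 2·(4)! = 48.
Subtracting, 120 − 48 = 72.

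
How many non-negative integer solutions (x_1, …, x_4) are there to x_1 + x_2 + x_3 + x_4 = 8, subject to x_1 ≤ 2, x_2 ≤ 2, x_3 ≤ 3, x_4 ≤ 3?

10

Ignoring the caps, the number of non-negative solutions to x_1+…+x_4 = 8 is C(11,3) = 165.
Subtract solutions that violate a single cap (substitute x_i' = x_i − (cap_i+1)): x_1 ≥ 3 gives C(8,3) = 56; x_2 ≥ 3 gives C(8,3) = 56; x_3 ≥ 4 gives C(7,3) = 35; x_4 ≥ 4 gives C(7,3) = 35. Together 182.
Add back pairs where two caps are both exceeded: 10 + 4 + 4 + 4 + 4 + 1 = 27.
By inclusion–exclusion the count is 165 − 182 + 27 = 10.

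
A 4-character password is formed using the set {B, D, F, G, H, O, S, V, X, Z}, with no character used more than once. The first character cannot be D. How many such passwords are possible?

4536

The first character has 10−1 = 9 choices (anything except D).
The remaining 3 characters are filled from the other 9 symbols without repetition: 9 × 8 × 7 = 504.
Total: 9 × 504 = 4536.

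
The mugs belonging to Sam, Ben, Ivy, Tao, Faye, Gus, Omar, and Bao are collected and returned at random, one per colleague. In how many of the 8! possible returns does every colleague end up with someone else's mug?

14833

Let Aᵢ be the assignments in which colleague i gets their own mug. We want the size of the complement of A₁∪…∪A_8.
By inclusion–exclusion this is Σ_{j=0}^{8} (−1)^j C(8,j)·(8−j)!.
Computing: 40320 − 40320 + 20160 − 6720 + 1680 − 336 + 56 − 8 + 1 = 14833.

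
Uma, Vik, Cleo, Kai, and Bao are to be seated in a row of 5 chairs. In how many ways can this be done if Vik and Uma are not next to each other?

72

Of the 5! = 120 arrangements, those with Vik and Uma adjacent number 2 × 4! = 48 (treat the pair as a block with 2 internal orders).
Complementary counting: 120 − 48 = 72.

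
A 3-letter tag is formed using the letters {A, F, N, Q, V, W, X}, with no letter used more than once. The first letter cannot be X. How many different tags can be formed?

The first letter has 7−1 = 6 choices (anything except X).
The remaining 2 letters are filled from the other 6 symbols without repetition: 6 × 5 = 30.
Total: 6 × 30 = 180.

180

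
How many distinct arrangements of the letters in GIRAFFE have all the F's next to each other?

720

Treat the 2 copies of F as a single block. The multiset to arrange is then {FF, A, E, G, I, R}, 6 items in all.
All 6 items are distinct, so there are (6)! = 720 arrangements.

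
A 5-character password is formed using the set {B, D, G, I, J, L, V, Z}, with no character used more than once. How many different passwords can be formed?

6720

This is a permutation of 5 out of 8: P(8,5) = 8!/3!.
8 × 7 × 6 × 5 × 4 = 6720.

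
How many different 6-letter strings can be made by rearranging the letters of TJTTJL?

Letter multiplicities in TJTTJL: J×2, L×1, T×3.
So there are 6! / (3!·2!) = 60 distinguishable arrangements.

60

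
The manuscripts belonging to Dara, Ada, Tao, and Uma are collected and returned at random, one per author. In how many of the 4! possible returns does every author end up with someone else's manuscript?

This is the derangement count D_4: permutations of 4 items with no fixed point.
By inclusion–exclusion this is Σ_{j=0}^{4} (−1)^j C(4,j)·(4−j)!.
Computing: 24 − 24 + 12 − 4 + 1 = 9.

9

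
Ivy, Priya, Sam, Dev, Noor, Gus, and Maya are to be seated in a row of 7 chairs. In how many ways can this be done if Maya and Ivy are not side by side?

Of the 7! = 5040 arrangements, those with Maya and Ivy adjacent number 2 × 6! = 1440 (treat the pair as a block with 2 internal orders).
So 5040 − 1440 = 3600 arrangements keep them apart.

3600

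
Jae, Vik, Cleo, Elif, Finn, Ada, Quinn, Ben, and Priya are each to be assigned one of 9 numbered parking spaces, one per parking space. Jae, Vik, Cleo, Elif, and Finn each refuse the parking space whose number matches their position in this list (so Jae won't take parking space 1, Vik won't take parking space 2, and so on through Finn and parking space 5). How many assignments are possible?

205056

Let Aᵢ (for 1 ≤ i ≤ 5) be the placements that put person i in their forbidden parking space. Any j of these fix j positions, leaving (9−j)! ways to fill the rest, and there are C(5,j) ways to pick which j.
By inclusion–exclusion, the number of valid placements is Σ_{j=0}^{5} (−1)^j C(5,j)·(9−j)!.
Computing: 362880 − 201600 + 50400 − 7200 + 600 − 24 = 205056.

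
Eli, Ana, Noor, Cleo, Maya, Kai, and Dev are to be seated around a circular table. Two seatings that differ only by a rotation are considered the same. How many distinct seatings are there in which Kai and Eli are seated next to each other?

240

Treat {Kai, Eli} as one unit (2 internal orders) and seat the resulting 6 units around the table: (5)! circular arrangements.
So 2 × (5)! = 2 × 120 = 240.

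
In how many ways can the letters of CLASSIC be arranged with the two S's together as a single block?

360

Treat the 2 copies of S as a single block. The multiset to arrange is then {SS, A, C, C, I, L}, 6 items in all.
That gives (6)!/(2!) = 360 arrangements.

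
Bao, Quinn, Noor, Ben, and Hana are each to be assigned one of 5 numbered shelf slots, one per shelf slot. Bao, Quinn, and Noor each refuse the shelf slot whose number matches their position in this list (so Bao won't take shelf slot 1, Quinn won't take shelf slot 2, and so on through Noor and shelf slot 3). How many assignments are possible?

Let Aᵢ (for i ∈ {1, 2, 3}) be the placements that put person i in their forbidden shelf slot. Any j of these fix j positions, leaving (5−j)! ways to fill the rest, and there are C(3,j) ways to pick which j.
By inclusion–exclusion, the number of valid placements is Σ_{j=0}^{3} (−1)^j C(3,j)·(5−j)!.
Computing: 120 − 72 + 18 − 2 = 64.

64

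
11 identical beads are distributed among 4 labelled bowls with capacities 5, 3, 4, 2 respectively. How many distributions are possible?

Without the upper bounds there are C(14,3) = 364 ways to split 11 among 4 bowls.
Subtract solutions that violate a single cap (substitute x_i' = x_i − (cap_i+1)): x_1 ≥ 6 gives C(8,3) = 56; x_2 ≥ 4 gives C(10,3) = 120; x_3 ≥ 5 gives C(9,3) = 84; x_4 ≥ 3 gives C(11,3) = 165. Together 425.
Add back pairs where two caps are both exceeded: 4 + 1 + 10 + 10 + 35 + 20 = 80.
By inclusion–exclusion the count is 364 − 425 + 80 = 19.

19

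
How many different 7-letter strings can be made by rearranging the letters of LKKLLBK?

140

Letter multiplicities in LKKLLBK: B×1, K×3, L×3.
So there are 7! / (3!·3!) = 140 distinguishable arrangements.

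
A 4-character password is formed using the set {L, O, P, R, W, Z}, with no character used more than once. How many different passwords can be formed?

360

With no repetition, fill the 4 characters in order: 6 choices, then 5, down to 3.
That product is 6 × 5 × 4 × 3 = 360.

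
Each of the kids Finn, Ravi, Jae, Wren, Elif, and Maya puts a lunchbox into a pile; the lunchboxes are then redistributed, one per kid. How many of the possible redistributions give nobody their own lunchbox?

Count assignments avoiding every fixed point. For any j of the 6 kids fixed to their own lunchbox, the other 6−j can be arranged in (6−j)! ways.
By inclusion–exclusion this is Σ_{j=0}^{6} (−1)^j C(6,j)·(6−j)!.
Computing: 720 − 720 + 360 − 120 + 30 − 6 + 1 = 265.

265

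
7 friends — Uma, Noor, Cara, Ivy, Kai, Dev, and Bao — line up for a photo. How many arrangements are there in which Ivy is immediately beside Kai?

Glue Ivy and Kai into one block (2 internal orders), leaving 6 units to arrange in a row.
So the count is 2·(6)! = 1440.

1440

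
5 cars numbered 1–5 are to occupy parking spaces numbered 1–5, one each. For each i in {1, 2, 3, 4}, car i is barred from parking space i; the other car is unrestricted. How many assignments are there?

53

Let Aᵢ (for 1 ≤ i ≤ 4) be the placements that put car i in its forbidden parking space. Any j of these fix j positions, leaving (5−j)! ways to fill the rest, and there are C(4,j) ways to pick which j.
By inclusion–exclusion, the number of valid placements is Σ_{j=0}^{4} (−1)^j C(4,j)·(5−j)!.
Computing: 120 − 96 + 36 − 8 + 1 = 53.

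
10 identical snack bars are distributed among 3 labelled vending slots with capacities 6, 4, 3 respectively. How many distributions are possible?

10

By stars and bars, unrestricted non-negative solutions to x_1+…+x_3 = 10 number C(10+2,2) = 66.
Subtract solutions that violate a single cap (substitute x_i' = x_i − (cap_i+1)): x_1 ≥ 7 gives C(5,2) = 10; x_2 ≥ 5 gives C(7,2) = 21; x_3 ≥ 4 gives C(8,2) = 28. Together 59.
Add back pairs where two caps are both exceeded: 0 + 0 + 3 = 3.
By inclusion–exclusion the count is 66 − 59 + 3 = 10.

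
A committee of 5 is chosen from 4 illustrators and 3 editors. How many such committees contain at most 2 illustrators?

Split by how many illustrators are chosen (0 through 2).
Sum: C(4,0)·C(3,5) + C(4,1)·C(3,4) + C(4,2)·C(3,3) = 0 + 0 + 6 = 6.

6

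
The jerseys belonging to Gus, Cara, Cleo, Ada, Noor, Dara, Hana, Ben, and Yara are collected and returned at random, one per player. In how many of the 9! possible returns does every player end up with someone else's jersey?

133496

Count assignments avoiding every fixed point. For any j of the 9 players fixed to their old jersey, the other 9−j can be arranged in (9−j)! ways.
By inclusion–exclusion this is Σ_{j=0}^{9} (−1)^j C(9,j)·(9−j)!.
Computing: 362880 − 362880 + 181440 − 60480 + 15120 − 3024 + 504 − 72 + 9 − 1 = 133496.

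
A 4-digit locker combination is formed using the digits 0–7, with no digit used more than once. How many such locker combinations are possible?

1680

This is a permutation of 4 out of 8: P(8,4) = 8!/4!.
That product is 8 × 7 × 6 × 5 = 1680.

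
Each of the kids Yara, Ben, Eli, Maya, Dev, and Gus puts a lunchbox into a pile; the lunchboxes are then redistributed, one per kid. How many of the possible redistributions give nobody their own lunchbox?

Count assignments avoiding every fixed point. For any j of the 6 kids fixed to their own lunchbox, the other 6−j can be arranged in (6−j)! ways.
By inclusion–exclusion this is Σ_{j=0}^{6} (−1)^j C(6,j)·(6−j)!.
Computing: 720 − 720 + 360 − 120 + 30 − 6 + 1 = 265.

265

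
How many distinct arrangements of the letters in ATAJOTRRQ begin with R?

With the first slot taken by R, it remains to arrange the other 8 letters (ATAJOTRQ).
Those 8 letters have A appearing twice and T appearing twice, giving (8)!/(2!·2!) = 10080.

10080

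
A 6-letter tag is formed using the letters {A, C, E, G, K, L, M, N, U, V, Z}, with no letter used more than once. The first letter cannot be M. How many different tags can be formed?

The first letter has 11−1 = 10 choices (anything except M).
The remaining 5 letters are filled from the other 10 symbols without repetition: 10 × 9 × 8 × 7 × 6 = 30240.
Total: 10 × 30240 = 302400.

302400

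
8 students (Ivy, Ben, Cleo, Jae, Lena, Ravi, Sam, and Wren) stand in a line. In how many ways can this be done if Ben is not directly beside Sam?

30240

There are 8! = 40320 arrangements in all. If Ben and Sam are adjacent, merging them into one block gives 2·(7)! = 10080 arrangements.
Complementary counting: 40320 − 10080 = 30240.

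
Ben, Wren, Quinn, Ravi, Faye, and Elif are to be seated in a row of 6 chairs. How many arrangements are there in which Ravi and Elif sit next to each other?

Treat {Ravi, Elif} as a single unit. There are 5 units to order, and the pair itself can be ordered 2 ways.
That gives 2 × 5! = 2 × 120 = 240.

240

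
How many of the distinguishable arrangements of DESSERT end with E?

Fix E in the last position and arrange the remaining 6 letters.
Those 6 letters have S appearing twice, giving (6)!/(2!) = 360.

360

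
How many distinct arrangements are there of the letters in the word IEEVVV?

60

Letter multiplicities in IEEVVV: E×2, I×1, V×3.
So there are 6! / (3!·2!) = 60 distinguishable arrangements.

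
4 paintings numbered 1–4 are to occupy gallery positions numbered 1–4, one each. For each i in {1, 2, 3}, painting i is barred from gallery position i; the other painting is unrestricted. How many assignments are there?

11

Let Aᵢ (for i ∈ {1, 2, 3}) be the placements that put painting i in its forbidden gallery position. Any j of these fix j positions, leaving (4−j)! ways to fill the rest, and there are C(3,j) ways to pick which j.
By inclusion–exclusion, the number of valid placements is Σ_{j=0}^{3} (−1)^j C(3,j)·(4−j)!.
Computing: 24 − 18 + 6 − 1 = 11.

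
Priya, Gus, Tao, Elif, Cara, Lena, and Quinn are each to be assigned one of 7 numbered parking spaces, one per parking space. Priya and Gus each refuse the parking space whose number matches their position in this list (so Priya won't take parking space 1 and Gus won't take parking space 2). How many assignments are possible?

3720

Let Aᵢ (for i ∈ {1, 2}) be the placements that put person i in their forbidden parking space. Any j of these fix j positions, leaving (7−j)! ways to fill the rest, and there are C(2,j) ways to pick which j.
By inclusion–exclusion, the number of valid placements is Σ_{j=0}^{2} (−1)^j C(2,j)·(7−j)!.
Computing: 5040 − 1440 + 120 = 3720.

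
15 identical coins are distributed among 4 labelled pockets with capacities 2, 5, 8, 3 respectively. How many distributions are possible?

19

By stars and bars, unrestricted non-negative solutions to x_1+…+x_4 = 15 number C(15+3,3) = 816.
Subtract solutions that violate a single cap (substitute x_i' = x_i − (cap_i+1)): x_1 ≥ 3 gives C(15,3) = 455; x_2 ≥ 6 gives C(12,3) = 220; x_3 ≥ 9 gives C(9,3) = 84; x_4 ≥ 4 gives C(14,3) = 364. Together 1123.
Add back pairs where two caps are both exceeded: 84 + 20 + 165 + 1 + 56 + 10 = 336.
Subtract triples: 0 + 10 + 0 + 0 = 10.
By inclusion–exclusion the count is 816 − 1123 + 336 − 10 = 19.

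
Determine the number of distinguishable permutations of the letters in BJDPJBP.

Letter multiplicities in BJDPJBP: B×2, D×1, J×2, P×2.
So there are 7! / (2!·2!·2!) = 630 distinguishable arrangements.

630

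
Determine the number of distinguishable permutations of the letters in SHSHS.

10

The 5 letters of SHSHS have repeats: H appearing twice and S appearing 3 times.
So there are 5! / (3!·2!) = 10 distinguishable arrangements.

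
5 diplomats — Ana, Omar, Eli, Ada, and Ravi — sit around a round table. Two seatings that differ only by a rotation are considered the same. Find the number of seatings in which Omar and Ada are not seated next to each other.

12

All circular seatings of 5 people number (4)! = 24.
Those with Omar next to Ada: fuse the pair into one unit and seat 4 units around a circle — 2·(3)! = 12.
Subtracting, 24 − 12 = 12.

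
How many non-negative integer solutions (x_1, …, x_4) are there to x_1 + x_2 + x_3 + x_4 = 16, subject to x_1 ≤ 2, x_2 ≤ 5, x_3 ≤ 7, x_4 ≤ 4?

10

Without the upper bounds there are C(19,3) = 969 ways to split 16 among 4 variables.
Subtract solutions that violate a single cap (substitute x_i' = x_i − (cap_i+1)): x_1 ≥ 3 gives C(16,3) = 560; x_2 ≥ 6 gives C(13,3) = 286; x_3 ≥ 8 gives C(11,3) = 165; x_4 ≥ 5 gives C(14,3) = 364. Together 1375.
Add back pairs where two caps are both exceeded: 120 + 56 + 165 + 10 + 56 + 20 = 427.
Subtract triples: 0 + 10 + 1 + 0 = 11.
By inclusion–exclusion the count is 969 − 1375 + 427 − 11 = 10.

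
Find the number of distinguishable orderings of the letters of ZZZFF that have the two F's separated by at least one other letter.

There are 5!/(3!·2!) = 10 arrangements of ZZZFF in total.
Arrangements with the F's together: treat FF as one letter, giving (4)!/(3!) = 4.
Hence 10 − 4 = 6.

6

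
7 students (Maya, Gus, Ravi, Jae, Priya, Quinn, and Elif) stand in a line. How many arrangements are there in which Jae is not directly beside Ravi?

There are 7! = 5040 arrangements in all. If Jae and Ravi are adjacent, merging them into one block gives 2·(6)! = 1440 arrangements.
So 5040 − 1440 = 3600 arrangements keep them apart.

3600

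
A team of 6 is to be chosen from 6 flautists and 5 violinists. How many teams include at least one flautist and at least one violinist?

Unrestricted: C(11,6) = 462 ways to pick any 6 of the 11.
Subtract selections that omit an entire group: no flautists → C(5,6) = 0; no violinists → C(6,6) = 1.
Both groups omitted at once is impossible, so 462 − 1 = 461.

461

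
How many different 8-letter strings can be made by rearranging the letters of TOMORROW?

3360

TOMORROW has 8 letters with O appearing 3 times and R appearing twice.
Dividing 8! = 40320 by 3!·2! = 12 for the repeated letters gives 3360.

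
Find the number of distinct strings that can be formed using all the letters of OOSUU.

30

Letter multiplicities in OOSUU: O×2, S×1, U×2.
So there are 5! / (2!·2!) = 30 distinguishable arrangements.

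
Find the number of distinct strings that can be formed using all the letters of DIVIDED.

DIVIDED has 7 letters with D appearing 3 times and I appearing twice.
The number of distinct arrangements is 7!/(3!·2!) = 5040/12 = 420.

420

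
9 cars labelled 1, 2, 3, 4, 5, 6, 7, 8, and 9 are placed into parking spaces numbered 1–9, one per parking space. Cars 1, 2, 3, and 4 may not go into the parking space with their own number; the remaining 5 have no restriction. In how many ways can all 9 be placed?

Let Aᵢ (for 1 ≤ i ≤ 4) be the placements that put car i in its forbidden parking space. Any j of these fix j positions, leaving (9−j)! ways to fill the rest, and there are C(4,j) ways to pick which j.
By inclusion–exclusion, the number of valid placements is Σ_{j=0}^{4} (−1)^j C(4,j)·(9−j)!.
Computing: 362880 − 161280 + 30240 − 2880 + 120 = 229080.

229080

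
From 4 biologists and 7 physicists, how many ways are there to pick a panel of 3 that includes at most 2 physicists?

130

Split by how many physicists are chosen (0 through 2).
Sum: C(7,0)·C(4,3) + C(7,1)·C(4,2) + C(7,2)·C(4,1) = 4 + 42 + 84 = 130.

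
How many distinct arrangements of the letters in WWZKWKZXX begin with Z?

Fix Z in the first position and arrange the remaining 8 letters.
Those 8 letters have K appearing twice, W appearing 3 times, and X appearing twice, giving (8)!/(3!·2!·2!) = 1680.

1680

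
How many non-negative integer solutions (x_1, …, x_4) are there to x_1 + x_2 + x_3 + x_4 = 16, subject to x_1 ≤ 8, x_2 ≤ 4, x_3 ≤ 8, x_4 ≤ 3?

By stars and bars, unrestricted non-negative solutions to x_1+…+x_4 = 16 number C(16+3,3) = 969.
Subtract solutions that violate a single cap (substitute x_i' = x_i − (cap_i+1)): x_1 ≥ 9 gives C(10,3) = 120; x_2 ≥ 5 gives C(14,3) = 364; x_3 ≥ 9 gives C(10,3) = 120; x_4 ≥ 4 gives C(15,3) = 455. Together 1059.
Add back pairs where two caps are both exceeded: 10 + 0 + 20 + 10 + 120 + 20 = 180.
By inclusion–exclusion the count is 969 − 1059 + 180 = 90.

90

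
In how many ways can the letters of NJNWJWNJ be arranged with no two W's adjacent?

Total arrangements of NJNWJWNJ: 8!/(3!·3!·2!) = 560.
Arrangements with the W's together: treat WW as one letter, giving (7)!/(3!·3!) = 140.
Subtracting, 560 − 140 = 420 arrangements keep the W's apart.

420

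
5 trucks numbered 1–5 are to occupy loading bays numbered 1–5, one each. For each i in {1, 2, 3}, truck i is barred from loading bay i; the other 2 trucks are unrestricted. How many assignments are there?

Let Aᵢ (for i ∈ {1, 2, 3}) be the placements that put truck i in its forbidden loading bay. Any j of these fix j positions, leaving (5−j)! ways to fill the rest, and there are C(3,j) ways to pick which j.
By inclusion–exclusion, the number of valid placements is Σ_{j=0}^{3} (−1)^j C(3,j)·(5−j)!.
Computing: 120 − 72 + 18 − 2 = 64.

64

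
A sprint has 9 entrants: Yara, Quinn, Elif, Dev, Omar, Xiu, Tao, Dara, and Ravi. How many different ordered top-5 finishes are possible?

This is an ordered selection of 5 from 9: P(9,5).
That gives 9 × 8 × 7 × 6 × 5 = 15120.

15120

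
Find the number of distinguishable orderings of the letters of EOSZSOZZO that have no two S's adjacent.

3920

There are 9!/(3!·3!·2!) = 5040 arrangements of EOSZSOZZO in total.
If the two S's are adjacent, glue them into one block, leaving 8 items to arrange: (8)!/(3!·3!) = 1120 ways.
Subtracting, 5040 − 1120 = 3920 arrangements keep the S's apart.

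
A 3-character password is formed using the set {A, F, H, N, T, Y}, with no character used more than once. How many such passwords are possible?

120

With no repetition, fill the 3 characters in order: 6 choices, then 5, down to 4.
That product is 6 × 5 × 4 = 120.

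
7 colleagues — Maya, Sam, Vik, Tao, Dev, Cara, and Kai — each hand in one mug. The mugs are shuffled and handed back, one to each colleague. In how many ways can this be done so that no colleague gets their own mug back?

1854

Count assignments avoiding every fixed point. For any j of the 7 colleagues fixed to their own mug, the other 7−j can be arranged in (7−j)! ways.
By inclusion–exclusion this is Σ_{j=0}^{7} (−1)^j C(7,j)·(7−j)!.
Computing: 5040 − 5040 + 2520 − 840 + 210 − 42 + 7 − 1 = 1854.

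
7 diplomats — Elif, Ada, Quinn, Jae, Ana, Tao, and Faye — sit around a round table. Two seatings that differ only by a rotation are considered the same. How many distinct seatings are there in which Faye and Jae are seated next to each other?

Glue Faye and Jae into a block (2 internal orders). Seating 6 units around a circle gives (5)! arrangements.
So 2 × (5)! = 2 × 120 = 240.

240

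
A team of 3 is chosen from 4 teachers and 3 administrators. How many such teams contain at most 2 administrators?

Split by how many administrators are chosen (0 through 2).
Sum: C(3,0)·C(4,3) + C(3,1)·C(4,2) + C(3,2)·C(4,1) = 4 + 18 + 12 = 34.

34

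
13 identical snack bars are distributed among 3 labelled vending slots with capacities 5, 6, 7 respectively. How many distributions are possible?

Ignoring the caps, the number of non-negative solutions to x_1+…+x_3 = 13 is C(15,2) = 105.
Subtract solutions that violate a single cap (substitute x_i' = x_i − (cap_i+1)): x_1 ≥ 6 gives C(9,2) = 36; x_2 ≥ 7 gives C(8,2) = 28; x_3 ≥ 8 gives C(7,2) = 21. Together 85.
Add back pairs where two caps are both exceeded: 1 + 0 + 0 = 1.
By inclusion–exclusion the count is 105 − 85 + 1 = 21.

21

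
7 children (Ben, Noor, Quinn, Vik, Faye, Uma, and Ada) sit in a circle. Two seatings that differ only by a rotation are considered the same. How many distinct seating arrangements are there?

720

Fix one person's seat to break rotational symmetry; the remaining 6 people can be arranged in (6)! = 720 ways.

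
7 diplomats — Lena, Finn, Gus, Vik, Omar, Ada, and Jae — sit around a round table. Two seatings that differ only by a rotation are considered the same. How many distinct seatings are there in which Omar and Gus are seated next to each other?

Treat {Omar, Gus} as one unit (2 internal orders) and seat the resulting 6 units around the table: (5)! circular arrangements.
So 2 × (5)! = 2 × 120 = 240.

240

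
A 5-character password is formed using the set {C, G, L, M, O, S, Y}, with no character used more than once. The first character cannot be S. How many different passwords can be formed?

The first character has 7−1 = 6 choices (anything except S).
The remaining 4 characters are filled from the other 6 symbols without repetition: 6 × 5 × 4 × 3 = 360.
Total: 6 × 360 = 2160.

2160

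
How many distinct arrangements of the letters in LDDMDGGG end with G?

420

With the last slot taken by G, it remains to arrange the other 7 letters (LDDMDGG).
Those 7 letters have D appearing 3 times and G appearing twice, giving (7)!/(3!·2!) = 420.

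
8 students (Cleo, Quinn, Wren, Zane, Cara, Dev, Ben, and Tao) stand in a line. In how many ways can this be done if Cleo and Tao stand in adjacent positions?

10080

Glue Cleo and Tao into one block (2 internal orders), leaving 7 units to arrange in a row.
That gives 2 × 7! = 2 × 5040 = 10080.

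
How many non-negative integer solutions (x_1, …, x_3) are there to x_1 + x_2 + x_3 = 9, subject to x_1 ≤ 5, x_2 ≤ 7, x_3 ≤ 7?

By stars and bars, unrestricted non-negative solutions to x_1+…+x_3 = 9 number C(9+2,2) = 55.
Subtract solutions that violate a single cap (substitute x_i' = x_i − (cap_i+1)): x_1 ≥ 6 gives C(5,2) = 10; x_2 ≥ 8 gives C(3,2) = 3; x_3 ≥ 8 gives C(3,2) = 3. Together 16.
No two caps can be exceeded simultaneously, so the pair terms are all 0.
By inclusion–exclusion the count is 55 − 16 + 0 = 39.

39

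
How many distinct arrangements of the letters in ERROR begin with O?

4

Fix O in the first position and arrange the remaining 4 letters.
Those 4 letters have R appearing 3 times, giving (4)!/(3!) = 4.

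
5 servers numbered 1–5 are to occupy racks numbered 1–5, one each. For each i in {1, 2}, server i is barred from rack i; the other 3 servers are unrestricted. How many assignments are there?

78

Let Aᵢ (for i ∈ {1, 2}) be the placements that put server i in its forbidden rack. Any j of these fix j positions, leaving (5−j)! ways to fill the rest, and there are C(2,j) ways to pick which j.
By inclusion–exclusion, the number of valid placements is Σ_{j=0}^{2} (−1)^j C(2,j)·(5−j)!.
Computing: 120 − 48 + 6 = 78.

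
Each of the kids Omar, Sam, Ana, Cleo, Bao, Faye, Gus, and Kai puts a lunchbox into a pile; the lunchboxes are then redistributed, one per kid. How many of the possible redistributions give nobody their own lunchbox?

Count assignments avoiding every fixed point. For any j of the 8 kids fixed to their own lunchbox, the other 8−j can be arranged in (8−j)! ways.
By inclusion–exclusion this is Σ_{j=0}^{8} (−1)^j C(8,j)·(8−j)!.
Computing: 40320 − 40320 + 20160 − 6720 + 1680 − 336 + 56 − 8 + 1 = 14833.

14833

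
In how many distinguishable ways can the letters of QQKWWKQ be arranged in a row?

QQKWWKQ has 7 letters with K appearing twice, Q appearing 3 times, and W appearing twice.
The number of distinct arrangements is 7!/(3!·2!·2!) = 5040/24 = 210.

210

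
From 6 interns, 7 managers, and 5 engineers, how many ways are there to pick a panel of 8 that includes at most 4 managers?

Split by how many managers are chosen (0 through 4).
Sum: C(7,0)·C(11,8) + C(7,1)·C(11,7) + C(7,2)·C(11,6) + C(7,3)·C(11,5) + C(7,4)·C(11,4) = 165 + 2310 + 9702 + 16170 + 11550 = 39897.

39897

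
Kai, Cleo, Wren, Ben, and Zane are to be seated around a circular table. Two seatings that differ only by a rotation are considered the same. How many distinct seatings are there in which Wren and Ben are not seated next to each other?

All circular seatings of 5 people number (4)! = 24.
Seatings with Wren beside Ben: treat them as a block with 2 internal orders, giving 2 × (3)! = 12.
Subtracting, 24 − 12 = 12.

12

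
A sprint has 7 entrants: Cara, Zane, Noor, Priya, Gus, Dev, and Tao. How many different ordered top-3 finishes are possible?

There are 7 choices for 1st place, 6 for 2nd, and 5 for 3rd.
That gives 7 × 6 × 5 = 210.

210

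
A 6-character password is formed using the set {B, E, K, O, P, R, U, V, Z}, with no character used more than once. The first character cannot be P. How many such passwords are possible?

53760

The first character has 9−1 = 8 choices (anything except P).
The remaining 5 characters are filled from the other 8 symbols without repetition: 8 × 7 × 6 × 5 × 4 = 6720.
Total: 8 × 6720 = 53760.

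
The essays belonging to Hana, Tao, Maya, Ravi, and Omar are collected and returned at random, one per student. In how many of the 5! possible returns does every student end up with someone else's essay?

44

Let Aᵢ be the assignments in which student i gets their own essay. We want the size of the complement of A₁∪…∪A_5.
By inclusion–exclusion this is Σ_{j=0}^{5} (−1)^j C(5,j)·(5−j)!.
Computing: 120 − 120 + 60 − 20 + 5 − 1 = 44.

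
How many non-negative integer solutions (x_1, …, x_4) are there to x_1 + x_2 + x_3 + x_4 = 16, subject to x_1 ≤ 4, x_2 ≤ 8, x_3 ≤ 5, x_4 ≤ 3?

Without the upper bounds there are C(19,3) = 969 ways to split 16 among 4 variables.
Subtract solutions that violate a single cap (substitute x_i' = x_i − (cap_i+1)): x_1 ≥ 5 gives C(14,3) = 364; x_2 ≥ 9 gives C(10,3) = 120; x_3 ≥ 6 gives C(13,3) = 286; x_4 ≥ 4 gives C(15,3) = 455. Together 1225.
Add back pairs where two caps are both exceeded: 10 + 56 + 120 + 4 + 20 + 84 = 294.
Subtract triples: 0 + 0 + 4 + 0 = 4.
By inclusion–exclusion the count is 969 − 1225 + 294 − 4 = 34.

34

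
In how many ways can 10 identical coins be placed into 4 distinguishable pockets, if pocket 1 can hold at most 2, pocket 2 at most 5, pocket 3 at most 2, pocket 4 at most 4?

Ignoring the caps, the number of non-negative solutions to x_1+…+x_4 = 10 is C(13,3) = 286.
Subtract solutions that violate a single cap (substitute x_i' = x_i − (cap_i+1)): x_1 ≥ 3 gives C(10,3) = 120; x_2 ≥ 6 gives C(7,3) = 35; x_3 ≥ 3 gives C(10,3) = 120; x_4 ≥ 5 gives C(8,3) = 56. Together 331.
Add back pairs where two caps are both exceeded: 4 + 35 + 10 + 4 + 0 + 10 = 63.
By inclusion–exclusion the count is 286 − 331 + 63 = 18.

18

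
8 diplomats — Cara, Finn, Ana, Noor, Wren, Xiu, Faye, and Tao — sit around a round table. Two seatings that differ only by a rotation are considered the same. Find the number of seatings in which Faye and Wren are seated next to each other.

Treat {Faye, Wren} as one unit (2 internal orders) and seat the resulting 7 units around the table: (6)! circular arrangements.
So 2 × (6)! = 2 × 720 = 1440.

1440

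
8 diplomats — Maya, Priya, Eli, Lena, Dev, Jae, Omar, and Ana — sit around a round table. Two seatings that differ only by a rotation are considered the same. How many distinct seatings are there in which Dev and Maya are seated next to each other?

Treat {Dev, Maya} as one unit (2 internal orders) and seat the resulting 7 units around the table: (6)! circular arrangements.
So 2 × (6)! = 2 × 720 = 1440.

1440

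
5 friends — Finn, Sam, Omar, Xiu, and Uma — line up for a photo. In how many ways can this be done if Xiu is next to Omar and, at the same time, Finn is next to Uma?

24

Treat {Xiu,Omar} as one block (2 orders) and {Finn,Uma} as another (2 orders).
That leaves 3 units to arrange: 2 × 2 × 3! = 4 × 6 = 24.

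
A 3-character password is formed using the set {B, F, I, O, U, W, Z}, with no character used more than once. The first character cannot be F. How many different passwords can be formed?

The first character has 7−1 = 6 choices (anything except F).
The remaining 2 characters are filled from the other 6 symbols without repetition: 6 × 5 = 30.
Total: 6 × 30 = 180.

180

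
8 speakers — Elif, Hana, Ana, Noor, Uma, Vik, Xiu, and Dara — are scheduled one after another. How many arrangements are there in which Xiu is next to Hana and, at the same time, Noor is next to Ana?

2880

Treat {Xiu,Hana} as one block (2 orders) and {Noor,Ana} as another (2 orders).
That leaves 6 units to arrange: 2 × 2 × 6! = 4 × 720 = 2880.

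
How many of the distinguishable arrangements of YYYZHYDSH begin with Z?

With the first slot taken by Z, it remains to arrange the other 8 letters (YYYHYDSH).
Those 8 letters have H appearing twice and Y appearing 4 times, giving (8)!/(4!·2!) = 840.

840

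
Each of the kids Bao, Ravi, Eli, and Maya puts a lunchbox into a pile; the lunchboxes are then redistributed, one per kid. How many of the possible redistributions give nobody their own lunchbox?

9

Count assignments avoiding every fixed point. For any j of the 4 kids fixed to their own lunchbox, the other 4−j can be arranged in (4−j)! ways.
By inclusion–exclusion this is Σ_{j=0}^{4} (−1)^j C(4,j)·(4−j)!.
Computing: 24 − 24 + 12 − 4 + 1 = 9.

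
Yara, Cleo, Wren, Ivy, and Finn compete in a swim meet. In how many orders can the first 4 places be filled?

120

There are 5 choices for 1st place, 4 for 2nd, and so on down to 2 for position 4.
That gives 5 × 4 × 3 × 2 = 120.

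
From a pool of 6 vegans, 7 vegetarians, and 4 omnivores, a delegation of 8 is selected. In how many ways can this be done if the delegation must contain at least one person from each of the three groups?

Total 8-person selections from all 17: C(17,8) = 24310.
Selections missing a whole group: no vegans → C(11,8) = 165; no vegetarians → C(10,8) = 45; no omnivores → C(13,8) = 1287.
Add back selections omitting two groups (i.e. drawn from a single group): C(6,8) + C(7,8) + C(4,8) = 0.
By inclusion–exclusion: 24310 − 1497 + 0 = 22813.

22813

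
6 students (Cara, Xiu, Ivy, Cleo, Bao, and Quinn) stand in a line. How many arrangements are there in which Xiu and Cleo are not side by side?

Of the 6! = 720 arrangements, those with Xiu and Cleo adjacent number 2 × 5! = 240 (treat the pair as a block with 2 internal orders).
So 720 − 240 = 480 arrangements keep them apart.

480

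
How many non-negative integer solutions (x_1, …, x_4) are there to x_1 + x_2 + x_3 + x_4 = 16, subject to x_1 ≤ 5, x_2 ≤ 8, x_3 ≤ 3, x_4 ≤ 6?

Ignoring the caps, the number of non-negative solutions to x_1+…+x_4 = 16 is C(19,3) = 969.
Subtract solutions that violate a single cap (substitute x_i' = x_i − (cap_i+1)): x_1 ≥ 6 gives C(13,3) = 286; x_2 ≥ 9 gives C(10,3) = 120; x_3 ≥ 4 gives C(15,3) = 455; x_4 ≥ 7 gives C(12,3) = 220. Together 1081.
Add back pairs where two caps are both exceeded: 4 + 84 + 20 + 20 + 1 + 56 = 185.
By inclusion–exclusion the count is 969 − 1081 + 185 = 73.

73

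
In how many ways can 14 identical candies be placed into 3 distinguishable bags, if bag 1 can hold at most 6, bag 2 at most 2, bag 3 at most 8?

Without the upper bounds there are C(16,2) = 120 ways to split 14 among 3 bags.
Subtract solutions that violate a single cap (substitute x_i' = x_i − (cap_i+1)): x_1 ≥ 7 gives C(9,2) = 36; x_2 ≥ 3 gives C(13,2) = 78; x_3 ≥ 9 gives C(7,2) = 21. Together 135.
Add back pairs where two caps are both exceeded: 15 + 0 + 6 = 21.
By inclusion–exclusion the count is 120 − 135 + 21 = 6.

6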